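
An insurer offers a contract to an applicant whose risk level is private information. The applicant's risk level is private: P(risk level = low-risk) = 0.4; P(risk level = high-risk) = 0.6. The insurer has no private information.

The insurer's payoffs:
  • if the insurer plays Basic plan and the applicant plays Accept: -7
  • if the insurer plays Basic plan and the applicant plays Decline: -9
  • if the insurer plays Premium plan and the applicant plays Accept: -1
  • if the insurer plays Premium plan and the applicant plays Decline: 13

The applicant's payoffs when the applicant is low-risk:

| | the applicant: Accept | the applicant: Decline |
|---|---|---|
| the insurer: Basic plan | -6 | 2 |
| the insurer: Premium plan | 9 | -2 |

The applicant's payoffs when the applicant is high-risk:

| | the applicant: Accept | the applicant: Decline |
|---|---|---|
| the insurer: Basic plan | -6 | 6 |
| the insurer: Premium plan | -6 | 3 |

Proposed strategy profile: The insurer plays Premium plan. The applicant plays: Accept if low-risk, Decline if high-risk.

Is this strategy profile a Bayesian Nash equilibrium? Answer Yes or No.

Yes

The insurer plays Premium plan: E[Premium plan] = 0.4·(-1) + 0.6·(13) = 7.4; E[Basic plan] = -8.2. Best-responding. ✓
The applicant (risk level low-risk), facing Premium plan: Accept gives 9, Decline gives -2. Proposed Accept is best. ✓
The applicant (risk level high-risk), facing Premium plan: Accept gives -6, Decline gives 3. Proposed Decline is best. ✓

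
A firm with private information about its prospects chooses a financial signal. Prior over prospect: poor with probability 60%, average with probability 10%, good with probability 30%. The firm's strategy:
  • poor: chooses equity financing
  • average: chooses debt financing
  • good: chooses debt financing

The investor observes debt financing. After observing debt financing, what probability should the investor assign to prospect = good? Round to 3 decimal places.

0.750

P(debt financing) = 0.6·0 + 0.1·1 + 0.3·1 = 0.4
P(good | debt financing) = (0.3·1) / 0.4 = 0.3 / 0.4 = 0.75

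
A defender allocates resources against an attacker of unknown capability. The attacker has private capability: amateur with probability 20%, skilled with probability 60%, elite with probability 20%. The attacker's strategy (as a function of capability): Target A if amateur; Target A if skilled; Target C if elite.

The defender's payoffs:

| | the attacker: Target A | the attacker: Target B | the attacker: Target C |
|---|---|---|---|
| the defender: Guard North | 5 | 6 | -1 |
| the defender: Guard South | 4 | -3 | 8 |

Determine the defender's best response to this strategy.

E[Guard North] = 0.2·(5) + 0.6·(5) + 0.2·(-1) = 3.8
E[Guard South] = 0.2·(4) + 0.6·(4) + 0.2·(8) = 4.8
Best response: Guard South (4.8 is the largest).

Guard South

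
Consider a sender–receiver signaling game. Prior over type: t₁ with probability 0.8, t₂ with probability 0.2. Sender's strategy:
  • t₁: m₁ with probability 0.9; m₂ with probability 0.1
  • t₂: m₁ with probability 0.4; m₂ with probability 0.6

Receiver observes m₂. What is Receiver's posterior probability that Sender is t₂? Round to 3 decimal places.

Apply Bayes' rule using the sender's strategy as the likelihood.
P(m₂) = 0.8·0.1 + 0.2·0.6 = 0.2
P(t₂ | m₂) = (0.2·0.6) / 0.2 = 0.12 / 0.2 = 0.6

0.600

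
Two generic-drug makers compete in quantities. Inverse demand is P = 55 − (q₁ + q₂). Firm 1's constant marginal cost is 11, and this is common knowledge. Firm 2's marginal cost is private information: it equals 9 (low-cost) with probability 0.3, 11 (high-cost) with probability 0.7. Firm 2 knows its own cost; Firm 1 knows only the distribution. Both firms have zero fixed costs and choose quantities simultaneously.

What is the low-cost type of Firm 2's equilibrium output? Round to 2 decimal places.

15.77

Each type of Firm 2 best-responds to q₁; Firm 1 best-responds to the expected q₂ over Firm 2's types.
Firm 2 with cost c maximizes (55 − (q₁+q₂) − c)·q₂, giving q₂(c) = (55 − c − q₁)/2.
E[c₂] = 0.3·9 + 0.7·11 = 10.4
Firm 1's FOC against E[q₂] yields q₁ = (55 − 2·11 + E[c₂])/3 = (55 − 22 + 10.4)/3 = 14.4667.
q₂(low-cost) = (55 − 9 − 14.4667)/2 = 15.7667.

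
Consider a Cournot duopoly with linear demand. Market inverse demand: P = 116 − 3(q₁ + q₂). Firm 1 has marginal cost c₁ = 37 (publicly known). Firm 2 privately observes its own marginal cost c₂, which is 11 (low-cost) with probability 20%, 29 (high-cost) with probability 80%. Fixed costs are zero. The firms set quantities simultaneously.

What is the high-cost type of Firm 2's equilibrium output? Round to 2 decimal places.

Type-c best response for Firm 2: q₂(c) = (116 − c)/6 − q₁/2.
Firm 1 maximizes expected profit; its first-order condition is 116 − 6q₁ − 3E[q₂] − 37 = 0.
Substituting E[q₂] and solving: E[c₂] = 25.4, so q₁ = (116 − 2·37 + 25.4)/9 = 7.48889.
q₂(high-cost) = (116 − 29 − 3·7.48889)/6 = 10.7556.

10.76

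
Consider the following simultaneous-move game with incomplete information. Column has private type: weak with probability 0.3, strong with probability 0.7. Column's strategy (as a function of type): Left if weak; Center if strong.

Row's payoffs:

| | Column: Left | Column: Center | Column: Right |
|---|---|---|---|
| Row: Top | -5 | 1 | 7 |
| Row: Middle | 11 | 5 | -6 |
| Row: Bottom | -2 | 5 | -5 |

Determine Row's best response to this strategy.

Middle

E[Top] = 0.3·(-5) + 0.7·(1) = -0.8
E[Middle] = 0.3·(11) + 0.7·(5) = 6.8
E[Bottom] = 0.3·(-2) + 0.7·(5) = 2.9
Best response: Middle (6.8 is the largest).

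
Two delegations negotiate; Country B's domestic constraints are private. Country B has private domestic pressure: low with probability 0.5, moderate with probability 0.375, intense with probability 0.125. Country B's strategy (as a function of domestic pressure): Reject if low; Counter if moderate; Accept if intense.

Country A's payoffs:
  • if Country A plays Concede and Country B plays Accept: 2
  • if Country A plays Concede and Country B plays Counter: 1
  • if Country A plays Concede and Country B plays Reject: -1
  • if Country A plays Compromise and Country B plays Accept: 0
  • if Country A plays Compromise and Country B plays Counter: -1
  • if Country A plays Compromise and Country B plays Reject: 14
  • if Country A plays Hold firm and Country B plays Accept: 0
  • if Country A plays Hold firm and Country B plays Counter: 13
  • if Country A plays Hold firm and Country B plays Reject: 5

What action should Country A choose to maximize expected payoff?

Compute Country A's expected payoff for each action, taking the expectation over Country B's type.
E[Concede] = 0.5·(-1) + 0.375·(1) + 0.125·(2) = 0.125
E[Compromise] = 0.5·(14) + 0.375·(-1) + 0.125·(0) = 6.625
E[Hold firm] = 0.5·(5) + 0.375·(13) + 0.125·(0) = 7.375
Best response: Hold firm (7.375 is the largest).

Hold firm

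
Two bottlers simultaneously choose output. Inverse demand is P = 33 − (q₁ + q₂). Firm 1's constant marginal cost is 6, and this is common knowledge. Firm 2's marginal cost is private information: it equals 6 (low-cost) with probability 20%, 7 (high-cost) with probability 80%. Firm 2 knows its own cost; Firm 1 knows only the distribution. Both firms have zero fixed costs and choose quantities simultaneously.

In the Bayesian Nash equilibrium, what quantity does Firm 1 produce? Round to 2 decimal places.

9.27

Type-c best response for Firm 2: q₂(c) = (33 − c)/2 − q₁/2.
Firm 1 maximizes expected profit; its first-order condition is 33 − 2q₁ − E[q₂] − 6 = 0.
Substituting E[q₂] and solving: E[c₂] = 6.8, so q₁ = (33 − 2·6 + 6.8)/3 = 9.26667.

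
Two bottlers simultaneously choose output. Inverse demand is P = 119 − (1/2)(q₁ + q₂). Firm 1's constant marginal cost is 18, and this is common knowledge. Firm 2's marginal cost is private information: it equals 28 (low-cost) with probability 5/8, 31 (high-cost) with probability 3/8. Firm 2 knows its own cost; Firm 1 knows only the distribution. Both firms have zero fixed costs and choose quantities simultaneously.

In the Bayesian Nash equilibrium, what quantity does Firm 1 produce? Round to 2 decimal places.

Firm 2 with cost c maximizes (119 − (1/2)(q₁+q₂) − c)·q₂, giving q₂(c) = (119 − c − (1/2)q₁).
E[c₂] = 5/8·28 + 3/8·31 = 29.125
Firm 1's FOC against E[q₂] yields q₁ = (119 − 2·18 + E[c₂])/(3/2) = (119 − 36 + 29.125)/(3/2) = 74.75.

74.75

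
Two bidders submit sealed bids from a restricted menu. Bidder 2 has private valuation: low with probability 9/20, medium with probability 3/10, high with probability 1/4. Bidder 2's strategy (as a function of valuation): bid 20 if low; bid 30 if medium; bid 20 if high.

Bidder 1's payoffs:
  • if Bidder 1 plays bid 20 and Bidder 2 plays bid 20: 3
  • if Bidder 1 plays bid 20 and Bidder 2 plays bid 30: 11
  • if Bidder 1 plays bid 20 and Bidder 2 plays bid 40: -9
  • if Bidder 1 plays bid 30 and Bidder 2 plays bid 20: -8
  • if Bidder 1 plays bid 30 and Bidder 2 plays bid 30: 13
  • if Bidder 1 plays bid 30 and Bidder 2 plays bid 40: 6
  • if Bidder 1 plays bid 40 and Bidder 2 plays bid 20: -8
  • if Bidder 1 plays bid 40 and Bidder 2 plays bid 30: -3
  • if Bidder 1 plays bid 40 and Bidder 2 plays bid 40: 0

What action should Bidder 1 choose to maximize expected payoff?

Compute Bidder 1's expected payoff for each action, taking the expectation over Bidder 2's type.
E[bid 20] = 9/20·(3) + 3/10·(11) + 1/4·(3) = 27/5
E[bid 30] = 9/20·(-8) + 3/10·(13) + 1/4·(-8) = -17/10
E[bid 40] = 9/20·(-8) + 3/10·(-3) + 1/4·(-8) = -13/2
Best response: bid 20 (27/5 is the largest).

bid 20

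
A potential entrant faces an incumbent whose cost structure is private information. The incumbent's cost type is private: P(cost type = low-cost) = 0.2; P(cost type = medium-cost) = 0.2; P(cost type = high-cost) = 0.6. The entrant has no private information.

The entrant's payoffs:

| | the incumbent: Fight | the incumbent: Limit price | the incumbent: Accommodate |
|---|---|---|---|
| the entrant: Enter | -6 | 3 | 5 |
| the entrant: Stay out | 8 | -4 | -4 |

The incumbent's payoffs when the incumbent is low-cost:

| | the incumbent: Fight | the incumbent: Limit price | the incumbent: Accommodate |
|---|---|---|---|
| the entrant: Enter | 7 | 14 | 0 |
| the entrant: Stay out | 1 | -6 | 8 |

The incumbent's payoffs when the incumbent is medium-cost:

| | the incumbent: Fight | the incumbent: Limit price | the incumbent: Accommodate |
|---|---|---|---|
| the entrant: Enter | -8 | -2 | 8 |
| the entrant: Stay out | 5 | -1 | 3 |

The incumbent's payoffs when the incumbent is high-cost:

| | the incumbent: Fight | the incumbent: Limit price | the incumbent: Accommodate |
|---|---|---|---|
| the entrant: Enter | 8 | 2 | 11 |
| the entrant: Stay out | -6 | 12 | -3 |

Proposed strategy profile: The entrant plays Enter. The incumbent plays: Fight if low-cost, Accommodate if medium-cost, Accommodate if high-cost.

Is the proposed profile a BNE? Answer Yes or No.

No

The entrant plays Enter: E[Enter] = 0.2·(-6) + 0.2·(5) + 0.6·(5) = 2.8; E[Stay out] = -1.6. Best-responding. ✓
The incumbent (cost type low-cost), facing Enter: Fight gives 7, Limit price gives 14, Accommodate gives 0. Proposed Fight is not best — profitable deviation exists. ✗
The incumbent (cost type medium-cost), facing Enter: Fight gives -8, Limit price gives -2, Accommodate gives 8. Proposed Accommodate is best. ✓
The incumbent (cost type high-cost), facing Enter: Fight gives 8, Limit price gives 2, Accommodate gives 11. Proposed Accommodate is best. ✓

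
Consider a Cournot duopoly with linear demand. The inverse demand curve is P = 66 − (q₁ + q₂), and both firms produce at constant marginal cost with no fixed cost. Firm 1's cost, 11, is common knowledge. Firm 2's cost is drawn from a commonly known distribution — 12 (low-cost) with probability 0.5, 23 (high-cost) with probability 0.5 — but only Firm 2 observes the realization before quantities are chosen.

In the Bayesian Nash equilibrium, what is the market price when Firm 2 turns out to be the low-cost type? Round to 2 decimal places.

Each type of Firm 2 best-responds to q₁; Firm 1 best-responds to the expected q₂ over Firm 2's types.
Firm 2 with cost c maximizes (66 − (q₁+q₂) − c)·q₂, giving q₂(c) = (66 − c − q₁)/2.
E[c₂] = 0.5·12 + 0.5·23 = 17.5
Firm 1's FOC against E[q₂] yields q₁ = (66 − 2·11 + E[c₂])/3 = (66 − 22 + 17.5)/3 = 20.5.
q₂(low-cost) = 16.75, so P = 66 − (20.5 + 16.75) = 28.75.

28.75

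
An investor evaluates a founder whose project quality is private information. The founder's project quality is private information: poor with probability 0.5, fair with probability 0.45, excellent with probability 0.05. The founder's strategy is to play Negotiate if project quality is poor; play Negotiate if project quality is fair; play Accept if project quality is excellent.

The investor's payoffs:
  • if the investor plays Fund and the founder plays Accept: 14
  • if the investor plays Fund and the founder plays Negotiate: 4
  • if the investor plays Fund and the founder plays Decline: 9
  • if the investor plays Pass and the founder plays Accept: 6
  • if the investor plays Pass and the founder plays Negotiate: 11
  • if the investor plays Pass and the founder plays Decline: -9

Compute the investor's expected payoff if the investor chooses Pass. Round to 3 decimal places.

10.750

Take the expectation over the founder's project quality, weighting each type's action by its prior probability.
E[Pass] = 0.5·11 + 0.45·11 + 0.05·6 = 5.5 + 4.95 + 0.3 = 10.75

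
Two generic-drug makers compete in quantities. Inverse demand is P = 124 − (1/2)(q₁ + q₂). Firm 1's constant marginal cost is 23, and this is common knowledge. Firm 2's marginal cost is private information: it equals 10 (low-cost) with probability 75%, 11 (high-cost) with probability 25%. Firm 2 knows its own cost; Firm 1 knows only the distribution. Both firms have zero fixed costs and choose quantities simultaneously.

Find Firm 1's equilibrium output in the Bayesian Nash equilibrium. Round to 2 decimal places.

Firm 2 with cost c maximizes (124 − (1/2)(q₁+q₂) − c)·q₂, giving q₂(c) = (124 − c − (1/2)q₁).
E[c₂] = 0.75·10 + 0.25·11 = 10.25
Firm 1's FOC against E[q₂] yields q₁ = (124 − 2·23 + E[c₂])/(3/2) = (124 − 46 + 10.25)/(3/2) = 58.8333.

58.83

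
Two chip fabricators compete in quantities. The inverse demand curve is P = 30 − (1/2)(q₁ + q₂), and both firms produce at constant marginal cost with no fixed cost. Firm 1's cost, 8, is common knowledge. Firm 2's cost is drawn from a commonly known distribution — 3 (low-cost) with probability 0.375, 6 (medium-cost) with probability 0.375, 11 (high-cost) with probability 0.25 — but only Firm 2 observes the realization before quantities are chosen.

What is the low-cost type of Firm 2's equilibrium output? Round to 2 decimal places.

20.29

Type-c best response for Firm 2: q₂(c) = (30 − c) − q₁/2.
Firm 1 maximizes expected profit; its first-order condition is 30 − q₁ − (1/2)E[q₂] − 8 = 0.
Substituting E[q₂] and solving: E[c₂] = 6.125, so q₁ = (30 − 2·8 + 6.125)/(3/2) = 13.4167.
q₂(low-cost) = (30 − 3 − (1/2)·13.4167) = 20.2917.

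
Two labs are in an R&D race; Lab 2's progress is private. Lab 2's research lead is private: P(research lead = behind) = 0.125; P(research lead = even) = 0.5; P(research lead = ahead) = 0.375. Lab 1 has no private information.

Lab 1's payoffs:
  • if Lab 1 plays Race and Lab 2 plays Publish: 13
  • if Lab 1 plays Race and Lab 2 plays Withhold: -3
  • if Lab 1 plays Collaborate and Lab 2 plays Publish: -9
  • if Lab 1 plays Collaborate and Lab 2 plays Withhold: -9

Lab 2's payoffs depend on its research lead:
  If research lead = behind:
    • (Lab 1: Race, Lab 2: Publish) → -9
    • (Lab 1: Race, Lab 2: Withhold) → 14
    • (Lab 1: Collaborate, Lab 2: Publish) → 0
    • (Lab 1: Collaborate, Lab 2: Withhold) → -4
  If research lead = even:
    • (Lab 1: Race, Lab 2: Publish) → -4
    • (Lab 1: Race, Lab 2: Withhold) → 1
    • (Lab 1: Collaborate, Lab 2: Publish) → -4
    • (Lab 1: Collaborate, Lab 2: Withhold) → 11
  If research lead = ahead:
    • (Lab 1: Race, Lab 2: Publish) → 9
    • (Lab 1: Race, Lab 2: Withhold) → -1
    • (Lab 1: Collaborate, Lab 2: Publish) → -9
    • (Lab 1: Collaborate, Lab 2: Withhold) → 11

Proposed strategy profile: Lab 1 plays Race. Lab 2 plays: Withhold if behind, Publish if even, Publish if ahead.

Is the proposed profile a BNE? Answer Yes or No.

No

Lab 1 plays Race: E[Race] = 0.125·(-3) + 0.5·(13) + 0.375·(13) = 11; E[Collaborate] = -9. Best-responding. ✓
Lab 2 (research lead behind), facing Race: Publish gives -9, Withhold gives 14. Proposed Withhold is best. ✓
Lab 2 (research lead even), facing Race: Publish gives -4, Withhold gives 1. Proposed Publish is not best — profitable deviation exists. ✗
Lab 2 (research lead ahead), facing Race: Publish gives 9, Withhold gives -1. Proposed Publish is best. ✓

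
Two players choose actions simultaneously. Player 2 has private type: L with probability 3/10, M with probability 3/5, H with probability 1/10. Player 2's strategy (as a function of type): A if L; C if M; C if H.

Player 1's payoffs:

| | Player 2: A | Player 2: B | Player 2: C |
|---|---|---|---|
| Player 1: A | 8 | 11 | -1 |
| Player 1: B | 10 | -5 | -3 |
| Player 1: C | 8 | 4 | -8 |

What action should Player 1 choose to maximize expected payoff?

A

E[A] = 3/10·(8) + 3/5·(-1) + 1/10·(-1) = 17/10
E[B] = 3/10·(10) + 3/5·(-3) + 1/10·(-3) = 9/10
E[C] = 3/10·(8) + 3/5·(-8) + 1/10·(-8) = -16/5
Best response: A (17/10 is the largest).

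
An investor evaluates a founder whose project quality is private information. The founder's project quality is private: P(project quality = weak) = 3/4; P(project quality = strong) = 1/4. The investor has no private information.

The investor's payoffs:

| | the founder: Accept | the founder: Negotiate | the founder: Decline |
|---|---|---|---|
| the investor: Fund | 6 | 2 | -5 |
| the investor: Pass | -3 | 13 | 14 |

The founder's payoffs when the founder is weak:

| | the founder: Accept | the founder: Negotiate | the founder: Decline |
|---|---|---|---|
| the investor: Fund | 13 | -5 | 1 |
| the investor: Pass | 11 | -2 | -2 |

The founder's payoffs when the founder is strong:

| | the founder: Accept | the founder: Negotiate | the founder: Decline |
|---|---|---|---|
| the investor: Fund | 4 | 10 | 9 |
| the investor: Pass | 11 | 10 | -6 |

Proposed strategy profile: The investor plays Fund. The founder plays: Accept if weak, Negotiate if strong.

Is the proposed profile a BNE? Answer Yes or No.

Yes

The investor plays Fund: E[Fund] = 3/4·(6) + 1/4·(2) = 5; E[Pass] = 1. Best-responding. ✓
The founder (project quality weak), facing Fund: Accept gives 13, Negotiate gives -5, Decline gives 1. Proposed Accept is best. ✓
The founder (project quality strong), facing Fund: Accept gives 4, Negotiate gives 10, Decline gives 9. Proposed Negotiate is best. ✓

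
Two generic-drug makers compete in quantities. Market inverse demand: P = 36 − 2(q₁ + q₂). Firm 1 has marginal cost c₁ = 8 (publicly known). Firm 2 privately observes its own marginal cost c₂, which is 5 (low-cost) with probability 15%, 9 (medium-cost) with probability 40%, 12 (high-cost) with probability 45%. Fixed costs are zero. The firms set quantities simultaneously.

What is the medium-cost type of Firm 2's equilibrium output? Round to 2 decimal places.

4.27

Firm 2 with cost c maximizes (36 − 2(q₁+q₂) − c)·q₂, giving q₂(c) = (36 − c − 2q₁)/4.
E[c₂] = 0.15·5 + 0.4·9 + 0.45·12 = 9.75
Firm 1's FOC against E[q₂] yields q₁ = (36 − 2·8 + E[c₂])/6 = (36 − 16 + 9.75)/6 = 4.95833.
q₂(medium-cost) = (36 − 9 − 2·4.95833)/4 = 4.27083.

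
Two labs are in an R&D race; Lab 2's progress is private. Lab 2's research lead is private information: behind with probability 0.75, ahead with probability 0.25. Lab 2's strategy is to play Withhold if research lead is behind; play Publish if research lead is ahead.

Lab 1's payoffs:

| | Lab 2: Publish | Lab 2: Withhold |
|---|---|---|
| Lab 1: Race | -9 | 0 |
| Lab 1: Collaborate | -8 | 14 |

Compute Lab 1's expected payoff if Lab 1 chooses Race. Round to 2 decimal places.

-2.25

Take the expectation over Lab 2's research lead, weighting each type's action by its prior probability.
E[Race] = 0.75·0 + 0.25·(-9) = 0 + (-2.25) = -2.25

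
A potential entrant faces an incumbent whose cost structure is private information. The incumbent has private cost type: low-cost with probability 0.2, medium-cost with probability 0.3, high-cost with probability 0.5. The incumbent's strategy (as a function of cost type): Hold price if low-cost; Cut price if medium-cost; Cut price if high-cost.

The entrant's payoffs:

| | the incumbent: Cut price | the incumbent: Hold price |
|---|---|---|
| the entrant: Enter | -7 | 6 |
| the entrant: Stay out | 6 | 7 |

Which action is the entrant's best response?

Stay out

E[Enter] = 0.2·(6) + 0.3·(-7) + 0.5·(-7) = -4.4
E[Stay out] = 0.2·(7) + 0.3·(6) + 0.5·(6) = 6.2
Best response: Stay out (6.2 is the largest).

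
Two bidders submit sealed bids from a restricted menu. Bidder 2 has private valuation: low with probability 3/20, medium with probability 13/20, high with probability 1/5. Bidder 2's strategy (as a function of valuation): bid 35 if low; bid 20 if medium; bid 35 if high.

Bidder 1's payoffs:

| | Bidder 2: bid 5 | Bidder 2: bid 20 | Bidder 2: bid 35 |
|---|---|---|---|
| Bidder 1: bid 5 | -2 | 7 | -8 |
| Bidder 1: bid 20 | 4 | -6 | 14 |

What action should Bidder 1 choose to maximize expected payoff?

bid 5

Compute Bidder 1's expected payoff for each action, taking the expectation over Bidder 2's type.
E[bid 5] = 3/20·(-8) + 13/20·(7) + 1/5·(-8) = 7/4
E[bid 20] = 3/20·(14) + 13/20·(-6) + 1/5·(14) = 1
Best response: bid 5 (7/4 is the largest).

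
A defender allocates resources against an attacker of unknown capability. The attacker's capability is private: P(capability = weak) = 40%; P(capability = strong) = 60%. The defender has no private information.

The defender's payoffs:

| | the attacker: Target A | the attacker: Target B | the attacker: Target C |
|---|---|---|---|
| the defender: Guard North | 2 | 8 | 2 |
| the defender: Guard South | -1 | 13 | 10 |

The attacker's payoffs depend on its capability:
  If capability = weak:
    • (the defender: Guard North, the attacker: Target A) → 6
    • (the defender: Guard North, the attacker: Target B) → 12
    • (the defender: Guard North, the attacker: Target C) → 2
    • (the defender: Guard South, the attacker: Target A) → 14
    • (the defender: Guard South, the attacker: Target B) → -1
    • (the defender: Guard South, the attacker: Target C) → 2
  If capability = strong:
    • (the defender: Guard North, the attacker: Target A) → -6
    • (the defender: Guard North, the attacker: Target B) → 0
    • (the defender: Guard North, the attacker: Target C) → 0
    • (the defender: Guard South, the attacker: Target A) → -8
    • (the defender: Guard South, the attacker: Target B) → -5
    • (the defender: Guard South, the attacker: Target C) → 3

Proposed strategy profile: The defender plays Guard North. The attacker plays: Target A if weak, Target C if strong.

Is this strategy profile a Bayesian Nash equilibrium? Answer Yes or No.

The defender plays Guard North: E[Guard North] = 0.4·(2) + 0.6·(2) = 2; E[Guard South] = 5.6. Not best-responding. ✗
The attacker (capability weak), facing Guard North: Target A gives 6, Target B gives 12, Target C gives 2. Proposed Target A is not best — profitable deviation exists. ✗
The attacker (capability strong), facing Guard North: Target A gives -6, Target B gives 0, Target C gives 0. Proposed Target C is best. ✓

No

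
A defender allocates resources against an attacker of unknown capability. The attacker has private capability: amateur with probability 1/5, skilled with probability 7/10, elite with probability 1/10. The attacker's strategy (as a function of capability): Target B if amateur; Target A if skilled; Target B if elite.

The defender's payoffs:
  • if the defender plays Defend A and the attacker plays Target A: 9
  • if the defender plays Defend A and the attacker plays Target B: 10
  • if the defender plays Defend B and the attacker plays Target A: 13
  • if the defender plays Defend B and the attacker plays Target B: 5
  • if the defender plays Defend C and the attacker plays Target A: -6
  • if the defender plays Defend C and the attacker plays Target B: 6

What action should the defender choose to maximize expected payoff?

Defend B

E[Defend A] = 1/5·(10) + 7/10·(9) + 1/10·(10) = 93/10
E[Defend B] = 1/5·(5) + 7/10·(13) + 1/10·(5) = 53/5
E[Defend C] = 1/5·(6) + 7/10·(-6) + 1/10·(6) = -12/5
Best response: Defend B (53/5 is the largest).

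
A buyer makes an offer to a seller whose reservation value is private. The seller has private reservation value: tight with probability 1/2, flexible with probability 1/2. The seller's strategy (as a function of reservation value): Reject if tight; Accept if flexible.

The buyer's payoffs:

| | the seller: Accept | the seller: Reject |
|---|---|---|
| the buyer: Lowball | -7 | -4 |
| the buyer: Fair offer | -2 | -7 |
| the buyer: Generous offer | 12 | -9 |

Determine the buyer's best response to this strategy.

Generous offer

Compute the buyer's expected payoff for each action, taking the expectation over the seller's type.
E[Lowball] = 1/2·(-4) + 1/2·(-7) = -11/2
E[Fair offer] = 1/2·(-7) + 1/2·(-2) = -9/2
E[Generous offer] = 1/2·(-9) + 1/2·(12) = 3/2
Best response: Generous offer (3/2 is the largest).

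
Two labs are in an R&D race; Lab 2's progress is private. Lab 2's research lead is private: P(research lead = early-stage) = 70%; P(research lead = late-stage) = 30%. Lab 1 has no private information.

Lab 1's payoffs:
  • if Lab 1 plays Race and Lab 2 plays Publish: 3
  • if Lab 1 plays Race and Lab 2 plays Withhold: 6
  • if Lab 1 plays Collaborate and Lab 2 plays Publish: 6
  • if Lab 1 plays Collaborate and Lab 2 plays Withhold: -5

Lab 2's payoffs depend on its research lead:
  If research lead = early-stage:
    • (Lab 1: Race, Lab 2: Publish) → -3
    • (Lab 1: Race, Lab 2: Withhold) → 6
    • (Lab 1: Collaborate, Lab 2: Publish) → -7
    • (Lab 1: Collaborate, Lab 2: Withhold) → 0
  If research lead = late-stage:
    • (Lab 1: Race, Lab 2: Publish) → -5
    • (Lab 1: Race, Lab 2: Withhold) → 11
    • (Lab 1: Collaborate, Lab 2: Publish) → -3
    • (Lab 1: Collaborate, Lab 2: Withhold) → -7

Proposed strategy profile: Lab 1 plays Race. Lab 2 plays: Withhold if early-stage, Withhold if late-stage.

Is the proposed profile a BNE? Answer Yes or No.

Yes

A profile is a BNE iff every type of every player is best-responding given beliefs about the other side.
Lab 1 plays Race: E[Race] = 0.7·(6) + 0.3·(6) = 6; E[Collaborate] = -5. Best-responding. ✓
Lab 2 (research lead early-stage), facing Race: Publish gives -3, Withhold gives 6. Proposed Withhold is best. ✓
Lab 2 (research lead late-stage), facing Race: Publish gives -5, Withhold gives 11. Proposed Withhold is best. ✓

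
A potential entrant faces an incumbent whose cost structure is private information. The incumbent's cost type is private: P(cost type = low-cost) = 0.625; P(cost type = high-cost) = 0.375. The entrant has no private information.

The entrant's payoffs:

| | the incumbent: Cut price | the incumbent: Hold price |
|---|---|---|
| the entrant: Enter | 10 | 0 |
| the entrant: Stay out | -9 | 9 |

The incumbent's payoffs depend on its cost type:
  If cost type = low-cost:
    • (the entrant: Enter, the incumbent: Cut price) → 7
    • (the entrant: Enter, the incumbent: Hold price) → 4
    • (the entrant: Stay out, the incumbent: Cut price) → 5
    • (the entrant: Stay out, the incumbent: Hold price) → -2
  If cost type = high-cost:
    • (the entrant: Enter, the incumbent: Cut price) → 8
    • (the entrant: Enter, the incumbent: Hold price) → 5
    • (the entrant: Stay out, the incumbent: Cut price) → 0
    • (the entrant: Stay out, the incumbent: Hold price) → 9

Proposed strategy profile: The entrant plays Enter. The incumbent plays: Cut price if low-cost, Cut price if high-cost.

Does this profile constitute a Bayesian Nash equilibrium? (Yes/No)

Yes

A profile is a BNE iff every type of every player is best-responding given beliefs about the other side.
The entrant plays Enter: E[Enter] = 0.625·(10) + 0.375·(10) = 10; E[Stay out] = -9. Best-responding. ✓
The incumbent (cost type low-cost), facing Enter: Cut price gives 7, Hold price gives 4. Proposed Cut price is best. ✓
The incumbent (cost type high-cost), facing Enter: Cut price gives 8, Hold price gives 5. Proposed Cut price is best. ✓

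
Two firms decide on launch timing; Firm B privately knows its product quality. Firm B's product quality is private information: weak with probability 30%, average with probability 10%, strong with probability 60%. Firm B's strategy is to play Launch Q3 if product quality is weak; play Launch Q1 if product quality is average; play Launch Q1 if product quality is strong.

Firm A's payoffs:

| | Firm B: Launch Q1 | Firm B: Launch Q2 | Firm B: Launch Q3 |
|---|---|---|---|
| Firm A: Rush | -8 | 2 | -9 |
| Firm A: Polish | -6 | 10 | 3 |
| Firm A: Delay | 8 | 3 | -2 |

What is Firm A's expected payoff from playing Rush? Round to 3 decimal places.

E[Rush] = 0.3·(-9) + 0.1·(-8) + 0.6·(-8) = (-2.7) + (-0.8) + (-4.8) = -8.3

-8.300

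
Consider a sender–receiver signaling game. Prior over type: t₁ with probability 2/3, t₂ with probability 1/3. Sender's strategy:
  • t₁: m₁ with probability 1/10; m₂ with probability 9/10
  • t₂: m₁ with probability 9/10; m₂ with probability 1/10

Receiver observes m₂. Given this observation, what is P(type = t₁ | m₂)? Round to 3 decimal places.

0.947

P(m₂) = (2/3)·(9/10) + (1/3)·(1/10) = 19/30
P(t₁ | m₂) = ((2/3)·(9/10)) / (19/30) = (3/5) / (19/30) = 18/19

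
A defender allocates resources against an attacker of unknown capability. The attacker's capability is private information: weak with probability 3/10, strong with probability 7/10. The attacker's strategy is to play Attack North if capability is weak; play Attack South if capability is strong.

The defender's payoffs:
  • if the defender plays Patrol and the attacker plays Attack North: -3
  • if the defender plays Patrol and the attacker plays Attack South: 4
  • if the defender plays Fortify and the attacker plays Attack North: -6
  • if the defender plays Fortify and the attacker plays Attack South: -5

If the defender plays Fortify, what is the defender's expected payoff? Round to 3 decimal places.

-5.300

E[Fortify] = 3/10·(-6) + 7/10·(-5) = (-9/5) + (-7/2) = -53/10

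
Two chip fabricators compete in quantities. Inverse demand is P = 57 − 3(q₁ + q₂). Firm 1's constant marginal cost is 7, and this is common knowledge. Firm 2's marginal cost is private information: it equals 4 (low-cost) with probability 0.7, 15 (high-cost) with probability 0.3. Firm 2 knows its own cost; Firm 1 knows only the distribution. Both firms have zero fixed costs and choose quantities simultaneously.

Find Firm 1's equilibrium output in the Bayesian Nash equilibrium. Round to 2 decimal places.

5.59

Type-c best response for Firm 2: q₂(c) = (57 − c)/6 − q₁/2.
Firm 1 maximizes expected profit; its first-order condition is 57 − 6q₁ − 3E[q₂] − 7 = 0.
Substituting E[q₂] and solving: E[c₂] = 7.3, so q₁ = (57 − 2·7 + 7.3)/9 = 5.58889.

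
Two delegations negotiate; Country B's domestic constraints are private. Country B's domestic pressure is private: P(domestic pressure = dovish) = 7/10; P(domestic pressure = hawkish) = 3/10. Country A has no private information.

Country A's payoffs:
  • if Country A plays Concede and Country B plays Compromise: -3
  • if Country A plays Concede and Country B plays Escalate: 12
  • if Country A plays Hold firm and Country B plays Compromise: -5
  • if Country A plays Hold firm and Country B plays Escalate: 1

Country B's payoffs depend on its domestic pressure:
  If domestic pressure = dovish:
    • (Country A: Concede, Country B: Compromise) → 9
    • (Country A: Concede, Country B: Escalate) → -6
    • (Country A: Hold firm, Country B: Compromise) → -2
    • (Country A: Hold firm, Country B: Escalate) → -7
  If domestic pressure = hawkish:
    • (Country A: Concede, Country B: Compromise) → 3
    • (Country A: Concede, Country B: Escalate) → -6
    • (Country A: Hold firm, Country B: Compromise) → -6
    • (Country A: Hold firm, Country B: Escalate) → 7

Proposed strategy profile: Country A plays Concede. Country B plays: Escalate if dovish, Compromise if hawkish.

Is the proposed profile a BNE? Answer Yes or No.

No

Country A plays Concede: E[Concede] = 7/10·(12) + 3/10·(-3) = 15/2; E[Hold firm] = -4/5. Best-responding. ✓
Country B (domestic pressure dovish), facing Concede: Compromise gives 9, Escalate gives -6. Proposed Escalate is not best — profitable deviation exists. ✗
Country B (domestic pressure hawkish), facing Concede: Compromise gives 3, Escalate gives -6. Proposed Compromise is best. ✓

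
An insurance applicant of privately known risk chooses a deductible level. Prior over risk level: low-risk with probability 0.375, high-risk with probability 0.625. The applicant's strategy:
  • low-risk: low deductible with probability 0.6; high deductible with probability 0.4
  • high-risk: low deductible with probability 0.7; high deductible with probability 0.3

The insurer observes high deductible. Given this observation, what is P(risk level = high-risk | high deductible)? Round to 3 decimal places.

0.556

P(high deductible) = 0.375·0.4 + 0.625·0.3 = 0.3375
P(high-risk | high deductible) = (0.625·0.3) / 0.3375 = 0.1875 / 0.3375 = 0.555556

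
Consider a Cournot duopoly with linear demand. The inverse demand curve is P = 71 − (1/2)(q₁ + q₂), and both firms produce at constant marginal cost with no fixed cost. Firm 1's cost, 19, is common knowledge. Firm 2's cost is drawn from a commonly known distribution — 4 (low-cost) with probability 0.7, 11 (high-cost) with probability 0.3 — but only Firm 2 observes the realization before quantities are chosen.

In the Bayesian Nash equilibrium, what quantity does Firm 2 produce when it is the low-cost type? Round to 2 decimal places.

Firm 2 with cost c maximizes (71 − (1/2)(q₁+q₂) − c)·q₂, giving q₂(c) = (71 − c − (1/2)q₁).
E[c₂] = 0.7·4 + 0.3·11 = 6.1
Firm 1's FOC against E[q₂] yields q₁ = (71 − 2·19 + E[c₂])/(3/2) = (71 − 38 + 6.1)/(3/2) = 26.0667.
q₂(low-cost) = (71 − 4 − (1/2)·26.0667) = 53.9667.

53.97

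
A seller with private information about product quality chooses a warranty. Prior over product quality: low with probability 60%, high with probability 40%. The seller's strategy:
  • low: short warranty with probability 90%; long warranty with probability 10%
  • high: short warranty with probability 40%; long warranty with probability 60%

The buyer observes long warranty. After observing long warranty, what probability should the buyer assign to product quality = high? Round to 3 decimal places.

0.800

Apply Bayes' rule using the sender's strategy as the likelihood.
P(long warranty) = 0.6·0.1 + 0.4·0.6 = 0.3
P(high | long warranty) = (0.4·0.6) / 0.3 = 0.24 / 0.3 = 0.8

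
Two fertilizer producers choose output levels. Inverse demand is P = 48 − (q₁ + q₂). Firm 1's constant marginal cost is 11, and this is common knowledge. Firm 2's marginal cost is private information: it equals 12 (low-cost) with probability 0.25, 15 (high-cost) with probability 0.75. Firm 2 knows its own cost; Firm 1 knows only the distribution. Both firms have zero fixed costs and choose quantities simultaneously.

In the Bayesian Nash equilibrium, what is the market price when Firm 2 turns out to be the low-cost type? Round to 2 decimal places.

23.29

Type-c best response for Firm 2: q₂(c) = (48 − c)/2 − q₁/2.
Firm 1 maximizes expected profit; its first-order condition is 48 − 2q₁ − E[q₂] − 11 = 0.
Substituting E[q₂] and solving: E[c₂] = 14.25, so q₁ = (48 − 2·11 + 14.25)/3 = 13.4167.
q₂(low-cost) = 11.2917, so P = 48 − (13.4167 + 11.2917) = 23.2917.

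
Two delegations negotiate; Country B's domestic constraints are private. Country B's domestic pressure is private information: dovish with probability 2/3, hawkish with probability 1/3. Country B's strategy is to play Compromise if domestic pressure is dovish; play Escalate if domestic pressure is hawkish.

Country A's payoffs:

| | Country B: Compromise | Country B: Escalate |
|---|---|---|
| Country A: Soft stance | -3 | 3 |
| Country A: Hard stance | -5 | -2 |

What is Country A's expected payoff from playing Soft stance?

-1

Take the expectation over Country B's domestic pressure, weighting each type's action by its prior probability.
E[Soft stance] = 2/3·(-3) + 1/3·3 = (-2) + 1 = -1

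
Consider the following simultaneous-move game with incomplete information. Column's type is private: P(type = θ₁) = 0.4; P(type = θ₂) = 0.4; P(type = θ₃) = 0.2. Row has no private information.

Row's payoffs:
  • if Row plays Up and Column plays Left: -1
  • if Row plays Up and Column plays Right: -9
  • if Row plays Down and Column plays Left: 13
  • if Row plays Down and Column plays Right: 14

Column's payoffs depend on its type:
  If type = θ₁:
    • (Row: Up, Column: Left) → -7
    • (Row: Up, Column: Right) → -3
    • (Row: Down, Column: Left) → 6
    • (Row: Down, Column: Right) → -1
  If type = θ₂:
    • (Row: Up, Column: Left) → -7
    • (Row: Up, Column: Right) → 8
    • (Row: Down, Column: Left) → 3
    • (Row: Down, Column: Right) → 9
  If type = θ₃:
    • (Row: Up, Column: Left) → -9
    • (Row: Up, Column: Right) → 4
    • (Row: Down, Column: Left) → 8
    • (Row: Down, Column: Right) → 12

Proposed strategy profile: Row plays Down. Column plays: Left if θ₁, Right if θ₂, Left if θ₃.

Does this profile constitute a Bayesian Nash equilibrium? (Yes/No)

No

A profile is a BNE iff every type of every player is best-responding given beliefs about the other side.
Row plays Down: E[Down] = 0.4·(13) + 0.4·(14) + 0.2·(13) = 13.4; E[Up] = -4.2. Best-responding. ✓
Column (type θ₁), facing Down: Left gives 6, Right gives -1. Proposed Left is best. ✓
Column (type θ₂), facing Down: Left gives 3, Right gives 9. Proposed Right is best. ✓
Column (type θ₃), facing Down: Left gives 8, Right gives 12. Proposed Left is not best — profitable deviation exists. ✗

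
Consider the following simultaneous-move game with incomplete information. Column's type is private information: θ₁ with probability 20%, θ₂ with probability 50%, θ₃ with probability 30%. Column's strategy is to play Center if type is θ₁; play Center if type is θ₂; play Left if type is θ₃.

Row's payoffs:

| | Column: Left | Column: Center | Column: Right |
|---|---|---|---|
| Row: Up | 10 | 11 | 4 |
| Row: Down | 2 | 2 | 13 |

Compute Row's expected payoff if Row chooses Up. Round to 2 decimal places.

10.70

E[Up] = 0.2·11 + 0.5·11 + 0.3·10 = 2.2 + 5.5 + 3 = 10.7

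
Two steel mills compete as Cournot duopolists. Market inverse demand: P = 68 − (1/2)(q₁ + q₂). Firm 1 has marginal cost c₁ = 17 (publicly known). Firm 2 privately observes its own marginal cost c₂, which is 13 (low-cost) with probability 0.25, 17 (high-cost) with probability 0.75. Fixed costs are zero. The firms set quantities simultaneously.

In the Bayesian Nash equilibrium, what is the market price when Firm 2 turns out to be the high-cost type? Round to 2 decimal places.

34.17

Type-c best response for Firm 2: q₂(c) = (68 − c) − q₁/2.
Firm 1 maximizes expected profit; its first-order condition is 68 − q₁ − (1/2)E[q₂] − 17 = 0.
Substituting E[q₂] and solving: E[c₂] = 16, so q₁ = (68 − 2·17 + 16)/(3/2) = 33.3333.
q₂(high-cost) = 34.3333, so P = 68 − (1/2)·(33.3333 + 34.3333) = 34.1667.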